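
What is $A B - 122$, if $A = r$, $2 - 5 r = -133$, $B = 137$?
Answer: $3577$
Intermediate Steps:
$r = 27$ ($r = \frac{2}{5} - - \frac{133}{5} = \frac{2}{5} + \frac{133}{5} = 27$)
$A = 27$
$A B - 122 = 27 \cdot 137 - 122 = 3699 - 122 = 3577$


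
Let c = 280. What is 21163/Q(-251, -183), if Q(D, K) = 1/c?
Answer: 5925640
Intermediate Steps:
Q(D, K) = 1/280
21163/Q(-251, -183) = 21163/(1/280) = 21163*280 = 5925640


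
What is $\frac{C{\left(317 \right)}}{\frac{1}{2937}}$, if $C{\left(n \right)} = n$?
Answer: $931029$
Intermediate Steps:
$\frac{C{\left(317 \right)}}{\frac{1}{2937}} = \frac{317}{\frac{1}{2937}} = 317 \frac{1}{\frac{1}{2937}} = 317 \cdot 2937 = 931029$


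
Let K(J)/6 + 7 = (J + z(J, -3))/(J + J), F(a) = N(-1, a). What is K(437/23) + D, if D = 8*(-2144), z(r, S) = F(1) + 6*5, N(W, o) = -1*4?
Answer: -326551/19 ≈ -17187.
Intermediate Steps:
N(W, o) = -4
F(a) = -4
z(r, S) = 26 (z(r, S) = -4 + 6*5 = -4 + 30 = 26)
D = -17152
K(J) = -42 + 3*(26 + J)/J (K(J) = -42 + 6*((J + 26)/(J + J)) = -42 + 6*((26 + J)/((2*J))) = -42 + 6*((26 + J)*(1/(2*J))) = -42 + 6*((26 + J)/(2*J)) = -42 + 3*(26 + J)/J)
K(437/23) + D = (-39 + 78/((437/23))) - 17152 = (-39 + 78/((437*(1/23)))) - 17152 = (-39 + 78/19) - 17152 = -663/19 - 17152 = -326551/19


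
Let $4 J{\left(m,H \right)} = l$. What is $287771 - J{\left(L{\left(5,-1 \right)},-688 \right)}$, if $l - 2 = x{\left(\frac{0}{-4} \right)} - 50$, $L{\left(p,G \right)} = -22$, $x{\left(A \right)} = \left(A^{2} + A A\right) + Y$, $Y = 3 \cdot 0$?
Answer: $287783$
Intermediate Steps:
$Y = 0$
$x{\left(A \right)} = 2 A^{2}$ ($x{\left(A \right)} = \left(A^{2} + A A\right) + 0 = \left(A^{2} + A^{2}\right) + 0 = 2 A^{2} + 0 = 2 A^{2}$)
$l = -48$ ($l = 2 + \left(2 \left(\frac{0}{-4}\right)^{2} - 50\right) = 2 - \left(50 - 2 \left(0 \left(- \frac{1}{4}\right)\right)^{2}\right) = 2 - \left(50 - 2 \cdot 0^{2}\right) = 2 + \left(2 \cdot 0 - 50\right) = 2 + \left(0 - 50\right) = 2 - 50 = -48$)
$J{\left(m,H \right)} = -12$ ($J{\left(m,H \right)} = \frac{1}{4} \left(-48\right) = -12$)
$287771 - J{\left(L{\left(5,-1 \right)},-688 \right)} = 287771 - -12 = 287771 + 12 = 287783$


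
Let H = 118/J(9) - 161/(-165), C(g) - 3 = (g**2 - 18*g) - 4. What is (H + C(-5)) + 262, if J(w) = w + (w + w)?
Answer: 566299/1485 ≈ 381.35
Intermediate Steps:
C(g) = -1 + g**2 - 18*g (C(g) = 3 + ((g**2 - 18*g) - 4) = 3 + (-4 + g**2 - 18*g) = -1 + g**2 - 18*g)
J(w) = 3*w (J(w) = w + 2*w = 3*w)
H = 7939/1485 (H = 118/((3*9)) - 161/(-165) = 118/27 - 161*(-1/165) = 118*(1/27) + 161/165 = 118/27 + 161/165 = 7939/1485 ≈ 5.3461)
(H + C(-5)) + 262 = (7939/1485 + (-1 + (-5)**2 - 18*(-5))) + 262 = (7939/1485 + (-1 + 25 + 90)) + 262 = (7939/1485 + 114) + 262 = 177229/1485 + 262 = 566299/1485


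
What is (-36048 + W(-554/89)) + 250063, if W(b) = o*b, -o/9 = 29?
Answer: 19191929/89 ≈ 2.1564e+5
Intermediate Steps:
o = -261 (o = -9*29 = -261)
W(b) = -261*b
(-36048 + W(-554/89)) + 250063 = (-36048 - (-144594)/89) + 250063 = (-36048 - 261*(-554/89)) + 250063 = (-36048 + 144594/89) + 250063 = -3063678/89 + 250063 = 19191929/89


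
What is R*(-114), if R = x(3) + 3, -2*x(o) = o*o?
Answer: 171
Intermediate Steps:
x(o) = -o²/2 (x(o) = -o*o/2 = -o²/2)
R = -3/2 (R = -½*3² + 3 = -½*9 + 3 = -9/2 + 3 = -3/2 ≈ -1.5000)
R*(-114) = -3/2*(-114) = 171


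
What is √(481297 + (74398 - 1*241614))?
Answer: √314081 ≈ 560.43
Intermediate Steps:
√(481297 + (74398 - 1*241614)) = √(481297 + (74398 - 241614)) = √(481297 - 167216) = √314081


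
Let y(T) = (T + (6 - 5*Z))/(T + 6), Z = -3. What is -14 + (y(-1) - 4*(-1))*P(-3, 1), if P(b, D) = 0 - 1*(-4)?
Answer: 18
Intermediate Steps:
P(b, D) = 4 (P(b, D) = 0 + 4 = 4)
y(T) = (21 + T)/(6 + T) (y(T) = (T + (6 - 5*(-3)))/(T + 6) = (T + (6 + 15))/(6 + T) = (T + 21)/(6 + T) = (21 + T)/(6 + T))
-14 + (y(-1) - 4*(-1))*P(-3, 1) = -14 + ((21 - 1)/(6 - 1) - 4*(-1))*4 = -14 + (20/5 + 4)*4 = -14 + ((⅕)*20 + 4)*4 = -14 + (4 + 4)*4 = -14 + 8*4 = -14 + 32 = 18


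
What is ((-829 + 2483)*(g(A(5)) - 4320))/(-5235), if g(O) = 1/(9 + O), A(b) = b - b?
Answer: 64305866/47115 ≈ 1364.9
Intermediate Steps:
A(b) = 0
((-829 + 2483)*(g(A(5)) - 4320))/(-5235) = ((-829 + 2483)*(1/(9 + 0) - 4320))/(-5235) = (1654*(1/9 - 4320))*(-1/5235) = (1654*(⅑ - 4320))*(-1/5235) = (1654*(-38879/9))*(-1/5235) = -64305866/9*(-1/5235) = 64305866/47115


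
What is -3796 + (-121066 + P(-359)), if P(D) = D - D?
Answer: -124862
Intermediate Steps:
P(D) = 0
-3796 + (-121066 + P(-359)) = -3796 + (-121066 + 0) = -3796 - 121066 = -124862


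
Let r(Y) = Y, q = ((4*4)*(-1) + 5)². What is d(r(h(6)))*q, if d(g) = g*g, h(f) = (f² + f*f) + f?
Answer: 736164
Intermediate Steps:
h(f) = f + 2*f² (h(f) = (f² + f²) + f = 2*f² + f = f + 2*f²)
q = 121 (q = (16*(-1) + 5)² = (-16 + 5)² = (-11)² = 121)
d(g) = g²
d(r(h(6)))*q = (6*(1 + 2*6))²*121 = (6*(1 + 12))²*121 = (6*13)²*121 = 78²*121 = 6084*121 = 736164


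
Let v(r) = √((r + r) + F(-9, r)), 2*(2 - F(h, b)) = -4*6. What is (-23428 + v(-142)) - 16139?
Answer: -39567 + 3*I*√30 ≈ -39567.0 + 16.432*I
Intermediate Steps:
F(h, b) = 14 (F(h, b) = 2 - (-2)*6 = 2 - ½*(-24) = 2 + 12 = 14)
v(r) = √(14 + 2*r) (v(r) = √((r + r) + 14) = √(2*r + 14) = √(14 + 2*r))
(-23428 + v(-142)) - 16139 = (-23428 + √(14 + 2*(-142))) - 16139 = (-23428 + √(14 - 284)) - 16139 = (-23428 + √(-270)) - 16139 = (-23428 + 3*I*√30) - 16139 = -39567 + 3*I*√30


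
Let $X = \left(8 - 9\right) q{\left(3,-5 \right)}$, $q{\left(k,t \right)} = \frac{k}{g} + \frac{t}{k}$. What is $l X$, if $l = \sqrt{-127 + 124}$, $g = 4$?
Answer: $\frac{11 i \sqrt{3}}{12} \approx 1.5877 i$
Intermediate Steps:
$q{\left(k,t \right)} = \frac{k}{4} + \frac{t}{k}$
$X = \frac{11}{12}$ ($X = \left(8 - 9\right) \left(\frac{1}{4} \cdot 3 - \frac{5}{3}\right) = - (\frac{3}{4} - \frac{5}{3}) = \left(-1\right) \left(- \frac{11}{12}\right) = \frac{11}{12} \approx 0.91667$)
$l = i \sqrt{3}$ ($l = \sqrt{-3} = i \sqrt{3} \approx 1.732 i$)
$l X = i \sqrt{3} \cdot \frac{11}{12} = \frac{11 i \sqrt{3}}{12}$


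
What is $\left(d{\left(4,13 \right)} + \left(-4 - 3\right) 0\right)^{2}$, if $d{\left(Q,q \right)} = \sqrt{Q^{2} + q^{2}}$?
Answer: $185$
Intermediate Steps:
$\left(d{\left(4,13 \right)} + \left(-4 - 3\right) 0\right)^{2} = \left(\sqrt{4^{2} + 13^{2}} + \left(-4 - 3\right) 0\right)^{2} = \left(\sqrt{16 + 169} - 0\right)^{2} = \left(\sqrt{185} + 0\right)^{2} = \left(\sqrt{185}\right)^{2} = 185$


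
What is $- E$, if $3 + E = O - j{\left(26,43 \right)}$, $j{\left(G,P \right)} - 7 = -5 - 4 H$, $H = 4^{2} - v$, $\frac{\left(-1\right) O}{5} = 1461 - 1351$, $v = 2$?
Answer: $499$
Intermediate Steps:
$O = -550$ ($O = - 5 \left(1461 - 1351\right) = \left(-5\right) 110 = -550$)
$H = 14$ ($H = 4^{2} - 2 = 16 - 2 = 14$)
$j{\left(G,P \right)} = -54$ ($j{\left(G,P \right)} = 7 - 61 = -54$)
$E = -499$ ($E = -3 - 496 = -499$)
$- E = \left(-1\right) \left(-499\right) = 499$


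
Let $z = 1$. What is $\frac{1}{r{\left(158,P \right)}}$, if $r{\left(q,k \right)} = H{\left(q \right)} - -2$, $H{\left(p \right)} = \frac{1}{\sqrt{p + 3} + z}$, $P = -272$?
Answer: $\frac{319}{635} - \frac{\sqrt{161}}{635} \approx 0.48238$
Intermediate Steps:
$H{\left(p \right)} = \frac{1}{1 + \sqrt{3 + p}}$ ($H{\left(p \right)} = \frac{1}{\sqrt{p + 3} + 1} = \frac{1}{\sqrt{3 + p} + 1} = \frac{1}{1 + \sqrt{3 + p}}$)
$r{\left(q,k \right)} = 2 + \frac{1}{1 + \sqrt{3 + q}}$ ($r{\left(q,k \right)} = \frac{1}{1 + \sqrt{3 + q}} - -2 = \frac{1}{1 + \sqrt{3 + q}} + 2 = 2 + \frac{1}{1 + \sqrt{3 + q}}$)
$\frac{1}{r{\left(158,P \right)}} = \frac{1}{\frac{1}{1 + \sqrt{3 + 158}} \left(3 + 2 \sqrt{3 + 158}\right)} = \frac{1}{\frac{1}{1 + \sqrt{161}} \left(3 + 2 \sqrt{161}\right)} = \frac{1 + \sqrt{161}}{3 + 2 \sqrt{161}}$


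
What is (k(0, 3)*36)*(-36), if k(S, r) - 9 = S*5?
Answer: -11664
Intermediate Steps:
k(S, r) = 9 + 5*S (k(S, r) = 9 + S*5 = 9 + 5*S)
(k(0, 3)*36)*(-36) = ((9 + 5*0)*36)*(-36) = ((9 + 0)*36)*(-36) = (9*36)*(-36) = 324*(-36) = -11664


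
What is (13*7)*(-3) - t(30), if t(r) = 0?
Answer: -273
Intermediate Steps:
(13*7)*(-3) - t(30) = (13*7)*(-3) - 1*0 = 91*(-3) + 0 = -273 + 0 = -273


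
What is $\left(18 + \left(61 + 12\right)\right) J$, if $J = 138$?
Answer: $12558$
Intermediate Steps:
$\left(18 + \left(61 + 12\right)\right) J = \left(18 + \left(61 + 12\right)\right) 138 = \left(18 + 73\right) 138 = 91 \cdot 138 = 12558$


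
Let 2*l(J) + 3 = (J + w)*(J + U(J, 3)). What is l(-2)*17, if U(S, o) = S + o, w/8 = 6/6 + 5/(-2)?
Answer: 187/2 ≈ 93.500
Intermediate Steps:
w = -12 (w = 8*(6/6 + 5/(-2)) = 8*(6*(⅙) + 5*(-½)) = 8*(1 - 5/2) = 8*(-3/2) = -12)
l(J) = -3/2 + (-12 + J)*(3 + 2*J)/2 (l(J) = -3/2 + ((J - 12)*(J + (J + 3)))/2 = -3/2 + ((-12 + J)*(J + (3 + J)))/2 = -3/2 + ((-12 + J)*(3 + 2*J))/2 = -3/2 + (-12 + J)*(3 + 2*J)/2)
l(-2)*17 = (-39/2 + (-2)² - 21/2*(-2))*17 = (-39/2 + 4 + 21)*17 = (11/2)*17 = 187/2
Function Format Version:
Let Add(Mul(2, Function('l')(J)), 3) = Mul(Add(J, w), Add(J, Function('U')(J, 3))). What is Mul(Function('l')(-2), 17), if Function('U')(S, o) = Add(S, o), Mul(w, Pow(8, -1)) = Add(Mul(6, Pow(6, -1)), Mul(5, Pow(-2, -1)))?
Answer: Rational(187, 2) ≈ 93.500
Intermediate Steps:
w = -12 (w = Mul(8, Add(Mul(6, Pow(6, -1)), Mul(5, Pow(-2, -1)))) = Mul(8, Add(Mul(6, Rational(1, 6)), Mul(5, Rational(-1, 2)))) = Mul(8, Add(1, Rational(-5, 2))) = Mul(8, Rational(-3, 2)) = -12)
Function('l')(J) = Add(Rational(-3, 2), Mul(Rational(1, 2), Add(-12, J), Add(3, Mul(2, J)))) (Function('l')(J) = Add(Rational(-3, 2), Mul(Rational(1, 2), Mul(Add(J, -12), Add(J, Add(J, 3))))) = Add(Rational(-3, 2), Mul(Rational(1, 2), Mul(Add(-12, J), Add(J, Add(3, J))))) = Add(Rational(-3, 2), Mul(Rational(1, 2), Mul(Add(-12, J), Add(3, Mul(2, J))))) = Add(Rational(-3, 2), Mul(Rational(1, 2), Add(-12, J), Add(3, Mul(2, J)))))
Mul(Function('l')(-2), 17) = Mul(Add(Rational(-39, 2), Pow(-2, 2), Mul(Rational(-21, 2), -2)), 17) = Mul(Add(Rational(-39, 2), 4, 21), 17) = Mul(Rational(11, 2), 17) = Rational(187, 2)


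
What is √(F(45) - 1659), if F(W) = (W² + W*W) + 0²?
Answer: √2391 ≈ 48.898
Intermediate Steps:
F(W) = 2*W² (F(W) = (W² + W²) + 0 = 2*W² + 0 = 2*W²)
√(F(45) - 1659) = √(2*45² - 1659) = √(2*2025 - 1659) = √(4050 - 1659) = √2391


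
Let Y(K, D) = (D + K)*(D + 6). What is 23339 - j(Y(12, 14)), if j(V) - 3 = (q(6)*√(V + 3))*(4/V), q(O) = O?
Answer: 23336 - 3*√523/65 ≈ 23335.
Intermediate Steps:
Y(K, D) = (6 + D)*(D + K) (Y(K, D) = (D + K)*(6 + D) = (6 + D)*(D + K))
j(V) = 3 + 24*√(3 + V)/V (j(V) = 3 + (6*√(V + 3))*(4/V) = 3 + (6*√(3 + V))*(4/V) = 3 + 24*√(3 + V)/V)
23339 - j(Y(12, 14)) = 23339 - (3 + 24*√(3 + (14² + 6*14 + 6*12 + 14*12))/(14² + 6*14 + 6*12 + 14*12)) = 23339 - (3 + 24*√(3 + (196 + 84 + 72 + 168))/(196 + 84 + 72 + 168)) = 23339 - (3 + 24*√(3 + 520)/520) = 23339 - (3 + 24*(1/520)*√523) = 23339 - (3 + 3*√523/65) = 23339 + (-3 - 3*√523/65) = 23336 - 3*√523/65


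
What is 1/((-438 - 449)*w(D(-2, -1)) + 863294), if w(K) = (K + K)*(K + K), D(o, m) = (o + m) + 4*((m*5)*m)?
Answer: -1/162078 ≈ -6.1699e-6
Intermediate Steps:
D(o, m) = m + o + 20*m² (D(o, m) = (m + o) + 4*((5*m)*m) = (m + o) + 4*(5*m²) = (m + o) + 20*m² = m + o + 20*m²)
w(K) = 4*K² (w(K) = (2*K)*(2*K) = 4*K²)
1/((-438 - 449)*w(D(-2, -1)) + 863294) = 1/((-438 - 449)*(4*(-1 - 2 + 20*(-1)²)²) + 863294) = 1/(-3548*(-1 - 2 + 20*1)² + 863294) = 1/(-3548*(-1 - 2 + 20)² + 863294) = 1/(-3548*17² + 863294) = 1/(-3548*289 + 863294) = 1/(-887*1156 + 863294) = 1/(-1025372 + 863294) = 1/(-162078) = -1/162078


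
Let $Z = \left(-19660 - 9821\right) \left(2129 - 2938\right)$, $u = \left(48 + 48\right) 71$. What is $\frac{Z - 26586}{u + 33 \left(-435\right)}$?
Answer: $- \frac{7941181}{2513} \approx -3160.0$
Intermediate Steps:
$u = 6816$ ($u = 96 \cdot 71 = 6816$)
$Z = 23850129$ ($Z = \left(-29481\right) \left(-809\right) = 23850129$)
$\frac{Z - 26586}{u + 33 \left(-435\right)} = \frac{23850129 - 26586}{6816 + 33 \left(-435\right)} = \frac{23823543}{6816 - 14355} = \frac{23823543}{-7539} = 23823543 \left(- \frac{1}{7539}\right) = - \frac{7941181}{2513}$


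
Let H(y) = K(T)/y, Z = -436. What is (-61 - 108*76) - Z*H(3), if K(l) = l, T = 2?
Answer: -23935/3 ≈ -7978.3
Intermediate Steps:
H(y) = 2/y
(-61 - 108*76) - Z*H(3) = (-61 - 108*76) - (-436)*2/3 = (-61 - 8208) - (-436)*2*(⅓) = -8269 - (-436)*2/3 = -8269 - 1*(-872/3) = -8269 + 872/3 = -23935/3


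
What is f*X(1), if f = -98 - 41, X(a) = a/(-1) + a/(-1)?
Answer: 278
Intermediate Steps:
X(a) = -2*a (X(a) = a*(-1) + a*(-1) = -a - a = -2*a)
f = -139
f*X(1) = -(-278) = -139*(-2) = 278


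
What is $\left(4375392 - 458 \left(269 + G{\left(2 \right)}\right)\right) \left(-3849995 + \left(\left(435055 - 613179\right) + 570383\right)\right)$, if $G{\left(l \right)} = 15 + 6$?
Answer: $-14669693936992$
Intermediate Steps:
$G{\left(l \right)} = 21$
$\left(4375392 - 458 \left(269 + G{\left(2 \right)}\right)\right) \left(-3849995 + \left(\left(435055 - 613179\right) + 570383\right)\right) = \left(4375392 - 458 \left(269 + 21\right)\right) \left(-3849995 + \left(\left(435055 - 613179\right) + 570383\right)\right) = \left(4375392 - 132820\right) \left(-3849995 + \left(-178124 + 570383\right)\right) = \left(4375392 - 132820\right) \left(-3849995 + 392259\right) = 4242572 \left(-3457736\right) = -14669693936992$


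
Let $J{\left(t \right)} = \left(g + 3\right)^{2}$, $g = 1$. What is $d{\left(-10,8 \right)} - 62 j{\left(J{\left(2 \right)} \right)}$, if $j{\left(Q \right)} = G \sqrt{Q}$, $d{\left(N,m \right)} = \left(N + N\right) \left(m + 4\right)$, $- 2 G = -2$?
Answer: $-488$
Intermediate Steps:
$G = 1$ ($G = \left(- \frac{1}{2}\right) \left(-2\right) = 1$)
$J{\left(t \right)} = 16$ ($J{\left(t \right)} = \left(1 + 3\right)^{2} = 4^{2} = 16$)
$d{\left(N,m \right)} = 2 N \left(4 + m\right)$
$j{\left(Q \right)} = \sqrt{Q}$ ($j{\left(Q \right)} = 1 \sqrt{Q} = \sqrt{Q}$)
$d{\left(-10,8 \right)} - 62 j{\left(J{\left(2 \right)} \right)} = 2 \left(-10\right) \left(4 + 8\right) - 62 \sqrt{16} = 2 \left(-10\right) 12 - 248 = -240 - 248 = -488$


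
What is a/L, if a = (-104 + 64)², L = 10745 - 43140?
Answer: -320/6479 ≈ -0.049390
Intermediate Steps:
L = -32395
a = 1600 (a = (-40)² = 1600)
a/L = 1600/(-32395) = 1600*(-1/32395) = -320/6479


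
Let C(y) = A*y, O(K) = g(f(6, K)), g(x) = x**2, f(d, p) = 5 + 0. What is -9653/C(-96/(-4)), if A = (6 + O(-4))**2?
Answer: -9653/23064 ≈ -0.41853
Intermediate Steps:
f(d, p) = 5
O(K) = 25 (O(K) = 5**2 = 25)
A = 961 (A = (6 + 25)**2 = 31**2 = 961)
C(y) = 961*y
-9653/C(-96/(-4)) = -9653/(961*(-96/(-4))) = -9653/(961*(-96*(-1/4))) = -9653/(961*24) = -9653/23064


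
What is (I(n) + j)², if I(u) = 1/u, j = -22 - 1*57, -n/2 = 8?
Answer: 1600225/256 ≈ 6250.9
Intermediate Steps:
n = -16 (n = -2*8 = -16)
j = -79 (j = -22 - 57 = -79)
(I(n) + j)² = (1/(-16) - 79)² = (-1/16 - 79)² = (-1265/16)² = 1600225/256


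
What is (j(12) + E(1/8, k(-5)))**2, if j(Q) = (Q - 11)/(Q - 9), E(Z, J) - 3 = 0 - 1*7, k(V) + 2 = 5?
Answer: 121/9 ≈ 13.444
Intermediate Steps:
k(V) = 3 (k(V) = -2 + 5 = 3)
E(Z, J) = -4 (E(Z, J) = 3 + (0 - 1*7) = 3 + (0 - 7) = 3 - 7 = -4)
j(Q) = (-11 + Q)/(-9 + Q)
(j(12) + E(1/8, k(-5)))**2 = ((-11 + 12)/(-9 + 12) - 4)**2 = (1/3 - 4)**2 = (-11/3)**2 = 121/9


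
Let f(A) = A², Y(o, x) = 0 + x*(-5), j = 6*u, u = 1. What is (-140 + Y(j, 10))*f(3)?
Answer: -1710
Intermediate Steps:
j = 6 (j = 6*1 = 6)
Y(o, x) = -5*x (Y(o, x) = 0 - 5*x = -5*x)
(-140 + Y(j, 10))*f(3) = (-140 - 5*10)*3² = (-140 - 50)*9 = -190*9 = -1710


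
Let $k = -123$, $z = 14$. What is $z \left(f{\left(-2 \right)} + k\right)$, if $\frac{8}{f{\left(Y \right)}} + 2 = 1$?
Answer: $-1834$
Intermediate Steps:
$f{\left(Y \right)} = -8$ ($f{\left(Y \right)} = \frac{8}{-2 + 1} = \frac{8}{-1} = 8 \left(-1\right) = -8$)
$z \left(f{\left(-2 \right)} + k\right) = 14 \left(-8 - 123\right) = 14 \left(-131\right) = -1834$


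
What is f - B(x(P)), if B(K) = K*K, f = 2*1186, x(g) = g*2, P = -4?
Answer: 2308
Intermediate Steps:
x(g) = 2*g
f = 2372
B(K) = K**2
f - B(x(P)) = 2372 - (2*(-4))**2 = 2372 - 1*(-8)**2 = 2372 - 1*64 = 2372 - 64 = 2308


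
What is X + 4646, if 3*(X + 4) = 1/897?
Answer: 12491623/2691 ≈ 4642.0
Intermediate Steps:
X = -10763/2691 (X = -4 + (⅓)/897 = -4 + (⅓)*(1/897) = -4 + 1/2691 = -10763/2691 ≈ -3.9996)
X + 4646 = -10763/2691 + 4646 = 12491623/2691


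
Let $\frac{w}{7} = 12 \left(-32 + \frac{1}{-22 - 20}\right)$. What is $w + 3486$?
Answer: $796$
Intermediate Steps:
$w = -2690$ ($w = 7 \cdot 12 \left(-32 + \frac{1}{-22 - 20}\right) = 7 \cdot 12 \left(-32 + \frac{1}{-42}\right) = 7 \cdot 12 \left(-32 - \frac{1}{42}\right) = 7 \cdot 12 \left(- \frac{1345}{42}\right) = 7 \left(- \frac{2690}{7}\right) = -2690$)
$w + 3486 = -2690 + 3486 = 796$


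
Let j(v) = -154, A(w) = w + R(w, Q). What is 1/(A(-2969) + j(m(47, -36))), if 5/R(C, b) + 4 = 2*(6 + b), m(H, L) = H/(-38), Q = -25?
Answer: -42/131171 ≈ -0.00032019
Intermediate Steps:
m(H, L) = -H/38 (m(H, L) = H*(-1/38) = -H/38)
R(C, b) = 5/(8 + 2*b) (R(C, b) = 5/(-4 + 2*(6 + b)) = 5/(-4 + (12 + 2*b)) = 5/(8 + 2*b))
A(w) = -5/42 + w (A(w) = w + 5/(2*(4 - 25)) = w + (5/2)/(-21) = w + (5/2)*(-1/21) = w - 5/42 = -5/42 + w)
1/(A(-2969) + j(m(47, -36))) = 1/((-5/42 - 2969) - 154) = 1/(-124703/42 - 154) = 1/(-131171/42) = -42/131171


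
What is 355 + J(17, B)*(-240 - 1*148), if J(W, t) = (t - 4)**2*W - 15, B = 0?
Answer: -99361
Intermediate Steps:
J(W, t) = -15 + W*(-4 + t)**2 (J(W, t) = (-4 + t)**2*W - 15 = W*(-4 + t)**2 - 15 = -15 + W*(-4 + t)**2)
355 + J(17, B)*(-240 - 1*148) = 355 + (-15 + 17*(-4 + 0)**2)*(-240 - 1*148) = 355 + (-15 + 17*(-4)**2)*(-240 - 148) = 355 + (-15 + 17*16)*(-388) = 355 + (-15 + 272)*(-388) = 355 + 257*(-388) = 355 - 99716 = -99361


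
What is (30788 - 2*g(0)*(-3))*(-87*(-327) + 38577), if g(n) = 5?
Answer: 2065607268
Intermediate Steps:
(30788 - 2*g(0)*(-3))*(-87*(-327) + 38577) = (30788 - 2*5*(-3))*(-87*(-327) + 38577) = (30788 - 10*(-3))*(28449 + 38577) = (30788 + 30)*67026 = 30818*67026 = 2065607268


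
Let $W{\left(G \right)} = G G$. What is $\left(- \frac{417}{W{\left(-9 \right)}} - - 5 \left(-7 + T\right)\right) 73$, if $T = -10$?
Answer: $- \frac{177682}{27} \approx -6580.8$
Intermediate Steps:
$W{\left(G \right)} = G^{2}$
$\left(- \frac{417}{W{\left(-9 \right)}} - - 5 \left(-7 + T\right)\right) 73 = \left(- \frac{417}{\left(-9\right)^{2}} - - 5 \left(-7 - 10\right)\right) 73 = \left(- \frac{417}{81} - \left(-5\right) \left(-17\right)\right) 73 = \left(\left(-417\right) \frac{1}{81} - 85\right) 73 = \left(- \frac{139}{27} - 85\right) 73 = \left(- \frac{2434}{27}\right) 73 = - \frac{177682}{27}$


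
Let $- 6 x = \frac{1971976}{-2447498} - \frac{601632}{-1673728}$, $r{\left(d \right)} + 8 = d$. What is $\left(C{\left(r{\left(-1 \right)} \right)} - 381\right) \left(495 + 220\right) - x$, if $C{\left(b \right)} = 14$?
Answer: $- \frac{100774518713024683}{384041806176} \approx -2.6241 \cdot 10^{5}$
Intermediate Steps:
$r{\left(d \right)} = -8 + d$
$x = \frac{28563411403}{384041806176}$ ($x = - \frac{\frac{1971976}{-2447498} - \frac{601632}{-1673728}}{6} = - \frac{1971976 \left(- \frac{1}{2447498}\right) - - \frac{18801}{52304}}{6} = - \frac{- \frac{985988}{1223749} + \frac{18801}{52304}}{6} = \left(- \frac{1}{6}\right) \left(- \frac{28563411403}{64006967696}\right) = \frac{28563411403}{384041806176} \approx 0.074376$)
$\left(C{\left(r{\left(-1 \right)} \right)} - 381\right) \left(495 + 220\right) - x = \left(14 - 381\right) \left(495 + 220\right) - \frac{28563411403}{384041806176} = \left(-367\right) 715 - \frac{28563411403}{384041806176} = -262405 - \frac{28563411403}{384041806176} = - \frac{100774518713024683}{384041806176}$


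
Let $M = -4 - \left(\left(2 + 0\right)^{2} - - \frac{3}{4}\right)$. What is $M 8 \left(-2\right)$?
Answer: $140$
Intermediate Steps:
$M = - \frac{35}{4}$ ($M = -4 - \left(2^{2} - \left(-3\right) \frac{1}{4}\right) = -4 - \left(4 - - \frac{3}{4}\right) = -4 - \left(4 + \frac{3}{4}\right) = -4 - \frac{19}{4} = - \frac{35}{4} \approx -8.75$)
$M 8 \left(-2\right) = \left(- \frac{35}{4}\right) 8 \left(-2\right) = \left(-70\right) \left(-2\right) = 140$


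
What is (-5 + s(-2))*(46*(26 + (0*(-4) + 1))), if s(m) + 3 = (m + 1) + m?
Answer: -13662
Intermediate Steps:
s(m) = -2 + 2*m (s(m) = -3 + ((m + 1) + m) = -3 + ((1 + m) + m) = -3 + (1 + 2*m) = -2 + 2*m)
(-5 + s(-2))*(46*(26 + (0*(-4) + 1))) = (-5 + (-2 + 2*(-2)))*(46*(26 + (0*(-4) + 1))) = (-5 + (-2 - 4))*(46*(26 + (0 + 1))) = (-5 - 6)*(46*(26 + 1)) = -506*27 = -11*1242 = -13662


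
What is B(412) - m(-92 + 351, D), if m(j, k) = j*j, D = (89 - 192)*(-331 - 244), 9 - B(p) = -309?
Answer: -66763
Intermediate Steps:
B(p) = 318 (B(p) = 9 - 1*(-309) = 9 + 309 = 318)
D = 59225 (D = -103*(-575) = 59225)
m(j, k) = j²
B(412) - m(-92 + 351, D) = 318 - (-92 + 351)² = 318 - 1*259² = 318 - 1*67081 = 318 - 67081 = -66763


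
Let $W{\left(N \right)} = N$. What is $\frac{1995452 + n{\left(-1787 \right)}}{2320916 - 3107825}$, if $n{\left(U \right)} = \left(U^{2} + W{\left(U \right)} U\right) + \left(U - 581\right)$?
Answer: $- \frac{2793274}{262303} \approx -10.649$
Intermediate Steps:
$n{\left(U \right)} = -581 + U + 2 U^{2}$ ($n{\left(U \right)} = \left(U^{2} + U U\right) + \left(U - 581\right) = \left(U^{2} + U^{2}\right) + \left(-581 + U\right) = 2 U^{2} + \left(-581 + U\right) = -581 + U + 2 U^{2}$)
$\frac{1995452 + n{\left(-1787 \right)}}{2320916 - 3107825} = \frac{1995452 - \left(2368 - 6386738\right)}{2320916 - 3107825} = \frac{1995452 - -6384370}{-786909} = \left(1995452 - -6384370\right) \left(- \frac{1}{786909}\right) = \left(1995452 + 6384370\right) \left(- \frac{1}{786909}\right) = 8379822 \left(- \frac{1}{786909}\right) = - \frac{2793274}{262303}$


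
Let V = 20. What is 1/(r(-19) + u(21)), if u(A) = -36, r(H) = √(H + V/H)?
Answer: -228/8335 - I*√7239/25005 ≈ -0.027355 - 0.0034026*I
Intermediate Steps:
r(H) = √(H + 20/H)
1/(r(-19) + u(21)) = 1/(√(-19 + 20/(-19)) - 36) = 1/(√(-19 + 20*(-1/19)) - 36) = 1/(√(-19 - 20/19) - 36) = 1/(√(-381/19) - 36) = 1/(I*√7239/19 - 36) = 1/(-36 + I*√7239/19)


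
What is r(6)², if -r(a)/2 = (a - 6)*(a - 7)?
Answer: 0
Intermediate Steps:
r(a) = -2*(-7 + a)*(-6 + a) (r(a) = -2*(a - 6)*(a - 7) = -2*(-6 + a)*(-7 + a) = -2*(-7 + a)*(-6 + a))
r(6)² = (-84 - 2*6² + 26*6)² = (-84 - 2*36 + 156)² = (-84 - 72 + 156)² = 0² = 0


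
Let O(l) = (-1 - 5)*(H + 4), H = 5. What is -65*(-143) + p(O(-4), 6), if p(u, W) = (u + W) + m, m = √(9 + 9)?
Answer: 9247 + 3*√2 ≈ 9251.3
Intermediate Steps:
m = 3*√2 (m = √18 = 3*√2 ≈ 4.2426)
O(l) = -54 (O(l) = (-1 - 5)*(5 + 4) = -6*9 = -54)
p(u, W) = W + u + 3*√2 (p(u, W) = (u + W) + 3*√2 = (W + u) + 3*√2 = W + u + 3*√2)
-65*(-143) + p(O(-4), 6) = -65*(-143) + (6 - 54 + 3*√2) = 9295 + (-48 + 3*√2) = 9247 + 3*√2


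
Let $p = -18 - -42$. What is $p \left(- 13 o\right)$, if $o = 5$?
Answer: $-1560$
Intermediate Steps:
$p = 24$ ($p = -18 + 42 = 24$)
$p \left(- 13 o\right) = 24 \left(\left(-13\right) 5\right) = 24 \left(-65\right) = -1560$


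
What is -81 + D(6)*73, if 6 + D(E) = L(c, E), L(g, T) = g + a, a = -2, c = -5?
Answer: -1030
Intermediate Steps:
L(g, T) = -2 + g (L(g, T) = g - 2 = -2 + g)
D(E) = -13 (D(E) = -6 + (-2 - 5) = -6 - 7 = -13)
-81 + D(6)*73 = -81 - 13*73 = -81 - 949 = -1030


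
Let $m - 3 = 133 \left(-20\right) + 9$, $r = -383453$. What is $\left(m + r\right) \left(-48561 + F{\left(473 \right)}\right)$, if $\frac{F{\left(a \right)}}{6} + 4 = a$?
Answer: $17662962447$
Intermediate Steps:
$F{\left(a \right)} = -24 + 6 a$
$m = -2648$ ($m = 3 + \left(133 \left(-20\right) + 9\right) = 3 + \left(-2660 + 9\right) = 3 - 2651 = -2648$)
$\left(m + r\right) \left(-48561 + F{\left(473 \right)}\right) = \left(-2648 - 383453\right) \left(-48561 + \left(-24 + 6 \cdot 473\right)\right) = - 386101 \left(-48561 + \left(-24 + 2838\right)\right) = - 386101 \left(-48561 + 2814\right) = \left(-386101\right) \left(-45747\right) = 17662962447$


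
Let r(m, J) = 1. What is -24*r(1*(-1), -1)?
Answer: -24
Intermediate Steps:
-24*r(1*(-1), -1) = -24*1 = -24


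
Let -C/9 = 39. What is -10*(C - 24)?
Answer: 3750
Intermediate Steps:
C = -351 (C = -9*39 = -351)
-10*(C - 24) = -10*(-351 - 24) = -10*(-375) = 3750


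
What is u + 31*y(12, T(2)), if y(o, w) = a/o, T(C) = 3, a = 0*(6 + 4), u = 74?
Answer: 74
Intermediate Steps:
a = 0 (a = 0*10 = 0)
y(o, w) = 0 (y(o, w) = 0/o = 0)
u + 31*y(12, T(2)) = 74 + 31*0 = 74 + 0 = 74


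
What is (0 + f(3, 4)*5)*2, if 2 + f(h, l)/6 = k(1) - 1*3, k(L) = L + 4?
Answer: 0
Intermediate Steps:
k(L) = 4 + L
f(h, l) = 0 (f(h, l) = -12 + 6*((4 + 1) - 1*3) = -12 + 6*(5 - 3) = -12 + 6*2 = -12 + 12 = 0)
(0 + f(3, 4)*5)*2 = (0 + 0*5)*2 = (0 + 0)*2 = 0*2 = 0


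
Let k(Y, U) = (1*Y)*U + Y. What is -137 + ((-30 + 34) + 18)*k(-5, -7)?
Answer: 523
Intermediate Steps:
k(Y, U) = Y + U*Y (k(Y, U) = Y*U + Y = U*Y + Y = Y + U*Y)
-137 + ((-30 + 34) + 18)*k(-5, -7) = -137 + ((-30 + 34) + 18)*(-5*(1 - 7)) = -137 + (4 + 18)*(-5*(-6)) = -137 + 22*30 = -137 + 660 = 523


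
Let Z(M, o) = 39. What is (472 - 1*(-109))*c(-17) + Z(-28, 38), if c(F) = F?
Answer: -9838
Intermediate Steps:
(472 - 1*(-109))*c(-17) + Z(-28, 38) = (472 - 1*(-109))*(-17) + 39 = (472 + 109)*(-17) + 39 = 581*(-17) + 39 = -9877 + 39 = -9838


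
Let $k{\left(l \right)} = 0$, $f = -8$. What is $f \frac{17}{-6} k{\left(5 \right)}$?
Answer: $0$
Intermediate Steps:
$f \frac{17}{-6} k{\left(5 \right)} = - 8 \frac{17}{-6} \cdot 0 = - 8 \cdot 17 \left(- \frac{1}{6}\right) 0 = \left(-8\right) \left(- \frac{17}{6}\right) 0 = \frac{68}{3} \cdot 0 = 0$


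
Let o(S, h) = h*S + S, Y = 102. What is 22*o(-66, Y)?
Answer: -149556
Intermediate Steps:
o(S, h) = S + S*h (o(S, h) = S*h + S = S + S*h)
22*o(-66, Y) = 22*(-66*(1 + 102)) = 22*(-66*103) = 22*(-6798) = -149556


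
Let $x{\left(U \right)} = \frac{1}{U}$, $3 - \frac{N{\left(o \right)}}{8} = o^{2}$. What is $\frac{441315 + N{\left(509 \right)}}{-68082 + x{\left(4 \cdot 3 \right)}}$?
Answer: $\frac{19575708}{816983} \approx 23.961$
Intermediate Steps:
$N{\left(o \right)} = 24 - 8 o^{2}$
$\frac{441315 + N{\left(509 \right)}}{-68082 + x{\left(4 \cdot 3 \right)}} = \frac{441315 + \left(24 - 8 \cdot 509^{2}\right)}{-68082 + \frac{1}{4 \cdot 3}} = \frac{441315 + \left(24 - 2072648\right)}{-68082 + \frac{1}{12}} = \frac{441315 - 2072624}{- \frac{816983}{12}} = \left(-1631309\right) \left(- \frac{12}{816983}\right) = \frac{19575708}{816983}$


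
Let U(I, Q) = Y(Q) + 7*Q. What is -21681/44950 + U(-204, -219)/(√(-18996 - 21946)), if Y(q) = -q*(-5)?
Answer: -21681/44950 + 1314*I*√40942/20471 ≈ -0.48234 + 12.988*I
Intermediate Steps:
Y(q) = 5*q
U(I, Q) = 12*Q (U(I, Q) = 5*Q + 7*Q = 12*Q)
-21681/44950 + U(-204, -219)/(√(-18996 - 21946)) = -21681/44950 + (12*(-219))/(√(-18996 - 21946)) = -21681*1/44950 - 2628*(-I*√40942/40942) = -21681/44950 - 2628*(-I*√40942/40942) = -21681/44950 - (-1314)*I*√40942/20471 = -21681/44950 + 1314*I*√40942/20471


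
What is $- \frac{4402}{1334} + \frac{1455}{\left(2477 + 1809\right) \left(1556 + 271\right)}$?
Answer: $- \frac{198092051}{60034002} \approx -3.2997$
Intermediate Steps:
$- \frac{4402}{1334} + \frac{1455}{\left(2477 + 1809\right) \left(1556 + 271\right)} = \left(-4402\right) \frac{1}{1334} + \frac{1455}{4286 \cdot 1827} = - \frac{2201}{667} + \frac{1455}{7830522} = - \frac{2201}{667} + 1455 \cdot \frac{1}{7830522} = - \frac{2201}{667} + \frac{485}{2610174} = - \frac{198092051}{60034002}$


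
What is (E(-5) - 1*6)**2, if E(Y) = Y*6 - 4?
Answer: 1600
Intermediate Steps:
E(Y) = -4 + 6*Y (E(Y) = 6*Y - 4 = -4 + 6*Y)
(E(-5) - 1*6)**2 = ((-4 + 6*(-5)) - 1*6)**2 = ((-4 - 30) - 6)**2 = (-34 - 6)**2 = (-40)**2 = 1600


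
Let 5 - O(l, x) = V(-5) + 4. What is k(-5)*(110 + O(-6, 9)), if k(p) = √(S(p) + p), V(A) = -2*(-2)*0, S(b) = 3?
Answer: 111*I*√2 ≈ 156.98*I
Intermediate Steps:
V(A) = 0 (V(A) = 4*0 = 0)
k(p) = √(3 + p)
O(l, x) = 1 (O(l, x) = 5 - (0 + 4) = 5 - 1*4 = 5 - 4 = 1)
k(-5)*(110 + O(-6, 9)) = √(3 - 5)*(110 + 1) = √(-2)*111 = (I*√2)*111 = 111*I*√2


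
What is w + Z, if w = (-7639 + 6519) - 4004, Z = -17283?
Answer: -22407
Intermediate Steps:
w = -5124 (w = -1120 - 4004 = -5124)
w + Z = -5124 - 17283 = -22407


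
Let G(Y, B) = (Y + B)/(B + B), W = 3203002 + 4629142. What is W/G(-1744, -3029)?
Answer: 47447128352/4773 ≈ 9.9407e+6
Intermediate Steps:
W = 7832144
G(Y, B) = (B + Y)/(2*B) (G(Y, B) = (B + Y)/((2*B)) = (B + Y)*(1/(2*B)) = (B + Y)/(2*B))
W/G(-1744, -3029) = 7832144/(((½)*(-3029 - 1744)/(-3029))) = 7832144/(((½)*(-1/3029)*(-4773))) = 7832144/(4773/6058) = 7832144*(6058/4773) = 47447128352/4773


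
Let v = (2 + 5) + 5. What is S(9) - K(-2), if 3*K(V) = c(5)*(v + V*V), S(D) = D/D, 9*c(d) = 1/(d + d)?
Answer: 127/135 ≈ 0.94074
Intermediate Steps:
v = 12 (v = 7 + 5 = 12)
c(d) = 1/(18*d) (c(d) = 1/(9*(d + d)) = 1/(9*((2*d))) = (1/(2*d))/9 = 1/(18*d))
S(D) = 1
K(V) = 2/45 + V**2/270 (K(V) = (((1/18)/5)*(12 + V*V))/3 = (((1/18)*(1/5))*(12 + V**2))/3 = ((12 + V**2)/90)/3 = (2/15 + V**2/90)/3 = 2/45 + V**2/270)
S(9) - K(-2) = 1 - (2/45 + (1/270)*(-2)**2) = 1 - (2/45 + (1/270)*4) = 1 - (2/45 + 2/135) = 1 - 1*8/135 = 1 - 8/135 = 127/135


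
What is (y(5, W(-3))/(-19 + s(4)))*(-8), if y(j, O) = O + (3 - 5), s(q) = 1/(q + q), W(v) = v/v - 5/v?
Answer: 128/453 ≈ 0.28256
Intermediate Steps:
W(v) = 1 - 5/v
s(q) = 1/(2*q)
y(j, O) = -2 + O (y(j, O) = O - 2 = -2 + O)
(y(5, W(-3))/(-19 + s(4)))*(-8) = ((-2 + (-5 - 3)/(-3))/(-19 + (½)/4))*(-8) = ((-2 - ⅓*(-8))/(-19 + (½)*(¼)))*(-8) = ((-2 + 8/3)/(-19 + ⅛))*(-8) = ((⅔)/(-151/8))*(-8) = -8/151*⅔*(-8) = -16/453*(-8) = 128/453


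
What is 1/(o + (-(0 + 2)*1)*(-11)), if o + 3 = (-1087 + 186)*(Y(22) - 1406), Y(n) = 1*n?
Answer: 1/1247003 ≈ 8.0192e-7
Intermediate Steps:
Y(n) = n
o = 1246981 (o = -3 + (-1087 + 186)*(22 - 1406) = -3 - 901*(-1384) = -3 + 1246984 = 1246981)
1/(o + (-(0 + 2)*1)*(-11)) = 1/(1246981 + (-(0 + 2)*1)*(-11)) = 1/(1246981 + (-1*2*1)*(-11)) = 1/(1246981 - 2*1*(-11)) = 1/(1246981 - 2*(-11)) = 1/(1246981 + 22) = 1/1247003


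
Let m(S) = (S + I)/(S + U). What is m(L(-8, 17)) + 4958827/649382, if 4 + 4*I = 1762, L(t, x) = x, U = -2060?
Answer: 4917220339/663343713 ≈ 7.4128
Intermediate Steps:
I = 879/2 (I = -1 + (¼)*1762 = -1 + 881/2 = 879/2 ≈ 439.50)
m(S) = (879/2 + S)/(-2060 + S) (m(S) = (S + 879/2)/(S - 2060) = (879/2 + S)/(-2060 + S))
m(L(-8, 17)) + 4958827/649382 = (879/2 + 17)/(-2060 + 17) + 4958827/649382 = (913/2)/(-2043) + 4958827*(1/649382) = -1/2043*913/2 + 4958827/649382 = -913/4086 + 4958827/649382 = 4917220339/663343713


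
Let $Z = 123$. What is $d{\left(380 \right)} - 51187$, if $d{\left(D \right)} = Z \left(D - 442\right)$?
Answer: $-58813$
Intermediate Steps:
$d{\left(D \right)} = -54366 + 123 D$ ($d{\left(D \right)} = 123 \left(D - 442\right) = 123 \left(-442 + D\right) = -54366 + 123 D$)
$d{\left(380 \right)} - 51187 = \left(-54366 + 123 \cdot 380\right) - 51187 = \left(-54366 + 46740\right) - 51187 = -7626 - 51187 = -58813$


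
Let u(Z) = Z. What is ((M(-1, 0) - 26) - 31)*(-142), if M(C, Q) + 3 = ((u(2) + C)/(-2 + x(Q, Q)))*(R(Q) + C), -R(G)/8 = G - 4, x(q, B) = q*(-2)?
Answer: 10721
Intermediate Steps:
x(q, B) = -2*q
R(G) = 32 - 8*G (R(G) = -8*(G - 4) = -8*(-4 + G) = 32 - 8*G)
M(C, Q) = -3 + (2 + C)*(32 + C - 8*Q)/(-2 - 2*Q) (M(C, Q) = -3 + ((2 + C)/(-2 - 2*Q))*((32 - 8*Q) + C) = -3 + ((2 + C)/(-2 - 2*Q))*(32 + C - 8*Q) = -3 + (2 + C)*(32 + C - 8*Q)/(-2 - 2*Q))
((M(-1, 0) - 26) - 31)*(-142) = (((-70 - 1*(-1)² - 34*(-1) + 10*0 + 8*(-1)*0)/(2*(1 + 0)) - 26) - 31)*(-142) = (((½)*(-70 - 1*1 + 34 + 0 + 0)/1 - 26) - 31)*(-142) = (((½)*1*(-70 - 1 + 34 + 0 + 0) - 26) - 31)*(-142) = (((½)*1*(-37) - 26) - 31)*(-142) = ((-37/2 - 26) - 31)*(-142) = (-89/2 - 31)*(-142) = -151/2*(-142) = 10721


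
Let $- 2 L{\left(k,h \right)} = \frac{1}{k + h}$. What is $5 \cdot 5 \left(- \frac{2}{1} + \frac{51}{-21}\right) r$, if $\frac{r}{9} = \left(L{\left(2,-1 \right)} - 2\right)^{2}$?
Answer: $- \frac{174375}{28} \approx -6227.7$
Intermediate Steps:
$L{\left(k,h \right)} = - \frac{1}{2 \left(h + k\right)}$ ($L{\left(k,h \right)} = - \frac{1}{2 \left(k + h\right)} = - \frac{1}{2 \left(h + k\right)}$)
$r = \frac{225}{4}$ ($r = 9 \left(- \frac{1}{2 \left(-1\right) + 2 \cdot 2} - 2\right)^{2} = 9 \left(- \frac{1}{-2 + 4} - 2\right)^{2} = 9 \left(- \frac{1}{2} - 2\right)^{2} = 9 \left(- \frac{5}{2}\right)^{2} = 9 \cdot \frac{25}{4} = \frac{225}{4} \approx 56.25$)
$5 \cdot 5 \left(- \frac{2}{1} + \frac{51}{-21}\right) r = 5 \cdot 5 \left(- \frac{2}{1} + \frac{51}{-21}\right) \frac{225}{4} = 25 \left(\left(-2\right) 1 + 51 \left(- \frac{1}{21}\right)\right) \frac{225}{4} = 25 \left(-2 - \frac{17}{7}\right) \frac{225}{4} = 25 \left(- \frac{31}{7}\right) \frac{225}{4} = \left(- \frac{775}{7}\right) \frac{225}{4} = - \frac{174375}{28}$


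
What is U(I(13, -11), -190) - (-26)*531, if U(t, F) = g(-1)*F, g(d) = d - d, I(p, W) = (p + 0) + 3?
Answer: 13806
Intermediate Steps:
I(p, W) = 3 + p (I(p, W) = p + 3 = 3 + p)
g(d) = 0
U(t, F) = 0 (U(t, F) = 0*F = 0)
U(I(13, -11), -190) - (-26)*531 = 0 - (-26)*531 = 0 - 1*(-13806) = 0 + 13806 = 13806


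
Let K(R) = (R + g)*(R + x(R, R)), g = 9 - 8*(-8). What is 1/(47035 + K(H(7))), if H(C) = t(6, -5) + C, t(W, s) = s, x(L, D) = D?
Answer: 1/47335 ≈ 2.1126e-5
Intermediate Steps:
g = 73 (g = 9 + 64 = 73)
H(C) = -5 + C
K(R) = 2*R*(73 + R) (K(R) = (R + 73)*(R + R) = (73 + R)*(2*R) = 2*R*(73 + R))
1/(47035 + K(H(7))) = 1/(47035 + 2*(-5 + 7)*(73 + (-5 + 7))) = 1/(47035 + 2*2*(73 + 2)) = 1/(47035 + 2*2*75) = 1/(47035 + 300) = 1/47335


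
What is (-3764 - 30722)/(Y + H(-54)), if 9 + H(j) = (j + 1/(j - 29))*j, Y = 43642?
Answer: -2862338/3863621 ≈ -0.74084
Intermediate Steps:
H(j) = -9 + j*(j + 1/(-29 + j)) (H(j) = -9 + (j + 1/(j - 29))*j = -9 + (j + 1/(-29 + j))*j = -9 + j*(j + 1/(-29 + j)))
(-3764 - 30722)/(Y + H(-54)) = (-3764 - 30722)/(43642 + (261 + (-54)**3 - 29*(-54)**2 - 8*(-54))/(-29 - 54)) = -34486/(43642 + (261 - 157464 - 29*2916 + 432)/(-83)) = -34486/(43642 - (261 - 157464 - 84564 + 432)/83) = -34486/(43642 - 1/83*(-241335)) = -34486/(43642 + 241335/83) = -34486/3863621/83 = -34486*83/3863621 = -2862338/3863621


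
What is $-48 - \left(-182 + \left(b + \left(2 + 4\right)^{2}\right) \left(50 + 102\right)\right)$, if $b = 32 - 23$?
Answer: $-6706$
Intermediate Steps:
$b = 9$
$-48 - \left(-182 + \left(b + \left(2 + 4\right)^{2}\right) \left(50 + 102\right)\right) = -48 + \left(182 - \left(9 + \left(2 + 4\right)^{2}\right) \left(50 + 102\right)\right) = -48 + \left(182 - \left(9 + 6^{2}\right) 152\right) = -48 + \left(182 - \left(9 + 36\right) 152\right) = -48 + \left(182 - 45 \cdot 152\right) = -48 + \left(182 - 6840\right) = -48 - 6658 = -6706$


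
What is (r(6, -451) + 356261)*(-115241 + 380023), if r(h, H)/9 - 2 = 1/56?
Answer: 377345234929/4 ≈ 9.4336e+10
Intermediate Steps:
r(h, H) = 1017/56 (r(h, H) = 18 + 9/56 = 1017/56)
(r(6, -451) + 356261)*(-115241 + 380023) = (1017/56 + 356261)*(-115241 + 380023) = (19951633/56)*264782 = 377345234929/4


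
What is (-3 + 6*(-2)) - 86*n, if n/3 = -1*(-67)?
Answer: -17301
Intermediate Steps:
n = 201 (n = 3*(-1*(-67)) = 3*67 = 201)
(-3 + 6*(-2)) - 86*n = (-3 + 6*(-2)) - 86*201 = (-3 - 12) - 17286 = -15 - 17286 = -17301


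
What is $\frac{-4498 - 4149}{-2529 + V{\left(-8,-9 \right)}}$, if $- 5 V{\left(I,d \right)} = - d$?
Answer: $\frac{43235}{12654} \approx 3.4167$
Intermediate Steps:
$V{\left(I,d \right)} = \frac{d}{5}$ ($V{\left(I,d \right)} = - \frac{\left(-1\right) d}{5} = \frac{d}{5}$)
$\frac{-4498 - 4149}{-2529 + V{\left(-8,-9 \right)}} = \frac{-4498 - 4149}{-2529 + \frac{1}{5} \left(-9\right)} = - \frac{8647}{-2529 - \frac{9}{5}} = - \frac{8647}{- \frac{12654}{5}} = \left(-8647\right) \left(- \frac{5}{12654}\right) = \frac{43235}{12654}$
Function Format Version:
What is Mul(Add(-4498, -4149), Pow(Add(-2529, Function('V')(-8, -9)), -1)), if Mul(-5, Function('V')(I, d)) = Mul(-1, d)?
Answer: Rational(43235, 12654) ≈ 3.4167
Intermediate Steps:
Function('V')(I, d) = Mul(Rational(1, 5), d) (Function('V')(I, d) = Mul(Rational(-1, 5), Mul(-1, d)) = Mul(Rational(1, 5), d))
Mul(Add(-4498, -4149), Pow(Add(-2529, Function('V')(-8, -9)), -1)) = Mul(Add(-4498, -4149), Pow(Add(-2529, Mul(Rational(1, 5), -9)), -1)) = Mul(-8647, Pow(Add(-2529, Rational(-9, 5)), -1)) = Mul(-8647, Pow(Rational(-12654, 5), -1)) = Mul(-8647, Rational(-5, 12654)) = Rational(43235, 12654)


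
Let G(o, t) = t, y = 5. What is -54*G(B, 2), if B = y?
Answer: -108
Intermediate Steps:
B = 5
-54*G(B, 2) = -54*2 = -108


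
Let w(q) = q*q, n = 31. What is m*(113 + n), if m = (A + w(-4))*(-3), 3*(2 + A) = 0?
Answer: -6048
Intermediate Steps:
A = -2 (A = -2 + (⅓)*0 = -2 + 0 = -2)
w(q) = q²
m = -42 (m = (-2 + (-4)²)*(-3) = (-2 + 16)*(-3) = 14*(-3) = -42)
m*(113 + n) = -42*(113 + 31) = -42*144 = -6048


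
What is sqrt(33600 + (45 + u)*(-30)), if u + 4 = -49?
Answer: 12*sqrt(235) ≈ 183.96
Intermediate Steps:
u = -53 (u = -4 - 49 = -53)
sqrt(33600 + (45 + u)*(-30)) = sqrt(33600 + (45 - 53)*(-30)) = sqrt(33600 - 8*(-30)) = sqrt(33600 + 240) = sqrt(33840) = 12*sqrt(235)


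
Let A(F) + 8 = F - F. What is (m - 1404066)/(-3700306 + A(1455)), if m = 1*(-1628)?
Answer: 702847/1850157 ≈ 0.37989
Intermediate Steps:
m = -1628
A(F) = -8 (A(F) = -8 + (F - F) = -8 + 0 = -8)
(m - 1404066)/(-3700306 + A(1455)) = (-1628 - 1404066)/(-3700306 - 8) = -1405694/(-3700314) = -1405694*(-1/3700314) = 702847/1850157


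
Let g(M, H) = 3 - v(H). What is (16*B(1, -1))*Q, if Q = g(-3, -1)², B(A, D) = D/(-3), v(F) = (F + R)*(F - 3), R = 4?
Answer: 1200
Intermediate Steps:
v(F) = (-3 + F)*(4 + F) (v(F) = (F + 4)*(F - 3) = (4 + F)*(-3 + F) = (-3 + F)*(4 + F))
g(M, H) = 15 - H - H² (g(M, H) = 3 - (-12 + H + H²) = 3 + (12 - H - H²) = 15 - H - H²)
B(A, D) = -D/3 (B(A, D) = D*(-⅓) = -D/3)
Q = 225 (Q = (15 - 1*(-1) - 1*(-1)²)² = (15 + 1 - 1*1)² = (15 + 1 - 1)² = 15² = 225)
(16*B(1, -1))*Q = (16*(-⅓*(-1)))*225 = (16*(⅓))*225 = (16/3)*225 = 1200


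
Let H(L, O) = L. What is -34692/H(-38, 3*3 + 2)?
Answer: 17346/19 ≈ 912.95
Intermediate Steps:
-34692/H(-38, 3*3 + 2) = -34692/(-38) = -34692*(-1/38) = 17346/19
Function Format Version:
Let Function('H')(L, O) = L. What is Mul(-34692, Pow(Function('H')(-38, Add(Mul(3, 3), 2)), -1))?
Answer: Rational(17346, 19) ≈ 912.95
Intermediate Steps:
Mul(-34692, Pow(Function('H')(-38, Add(Mul(3, 3), 2)), -1)) = Mul(-34692, Pow(-38, -1)) = Mul(-34692, Rational(-1, 38)) = Rational(17346, 19)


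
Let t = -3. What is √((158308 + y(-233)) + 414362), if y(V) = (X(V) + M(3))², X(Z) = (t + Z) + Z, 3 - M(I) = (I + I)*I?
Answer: √806926 ≈ 898.29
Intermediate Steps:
M(I) = 3 - 2*I² (M(I) = 3 - (I + I)*I = 3 - 2*I*I = 3 - 2*I²)
X(Z) = -3 + 2*Z (X(Z) = (-3 + Z) + Z = -3 + 2*Z)
y(V) = (-18 + 2*V)² (y(V) = ((-3 + 2*V) + (3 - 2*3²))² = ((-3 + 2*V) + (3 - 2*9))² = ((-3 + 2*V) + (3 - 18))² = ((-3 + 2*V) - 15)² = (-18 + 2*V)²)
√((158308 + y(-233)) + 414362) = √((158308 + 4*(-9 - 233)²) + 414362) = √((158308 + 4*(-242)²) + 414362) = √((158308 + 4*58564) + 414362) = √((158308 + 234256) + 414362) = √(392564 + 414362) = √806926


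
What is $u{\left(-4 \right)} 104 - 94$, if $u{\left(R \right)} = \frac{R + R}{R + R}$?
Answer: $10$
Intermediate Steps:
$u{\left(R \right)} = 1$ ($u{\left(R \right)} = \frac{2 R}{2 R} = 2 R \frac{1}{2 R} = 1$)
$u{\left(-4 \right)} 104 - 94 = 1 \cdot 104 - 94 = 104 - 94 = 10$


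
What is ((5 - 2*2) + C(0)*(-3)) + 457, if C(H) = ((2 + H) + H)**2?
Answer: 446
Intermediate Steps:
C(H) = (2 + 2*H)**2
((5 - 2*2) + C(0)*(-3)) + 457 = ((5 - 2*2) + (4*(1 + 0)**2)*(-3)) + 457 = ((5 - 4) + (4*1**2)*(-3)) + 457 = (1 + (4*1)*(-3)) + 457 = (1 + 4*(-3)) + 457 = (1 - 12) + 457 = -11 + 457 = 446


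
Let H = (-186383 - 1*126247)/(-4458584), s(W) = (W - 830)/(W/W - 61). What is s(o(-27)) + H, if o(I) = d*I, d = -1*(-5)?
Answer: 27008071/1671969 ≈ 16.153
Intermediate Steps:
d = 5
o(I) = 5*I
s(W) = 83/6 - W/60 (s(W) = (-830 + W)/(1 - 61) = (-830 + W)/(-60) = (-830 + W)*(-1/60) = 83/6 - W/60)
H = 156315/2229292 (H = (-186383 - 126247)*(-1/4458584) = -312630*(-1/4458584) = 156315/2229292 ≈ 0.070119)
s(o(-27)) + H = (83/6 - (-27)/12) + 156315/2229292 = (83/6 - 1/60*(-135)) + 156315/2229292 = (83/6 + 9/4) + 156315/2229292 = 193/12 + 156315/2229292 = 27008071/1671969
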